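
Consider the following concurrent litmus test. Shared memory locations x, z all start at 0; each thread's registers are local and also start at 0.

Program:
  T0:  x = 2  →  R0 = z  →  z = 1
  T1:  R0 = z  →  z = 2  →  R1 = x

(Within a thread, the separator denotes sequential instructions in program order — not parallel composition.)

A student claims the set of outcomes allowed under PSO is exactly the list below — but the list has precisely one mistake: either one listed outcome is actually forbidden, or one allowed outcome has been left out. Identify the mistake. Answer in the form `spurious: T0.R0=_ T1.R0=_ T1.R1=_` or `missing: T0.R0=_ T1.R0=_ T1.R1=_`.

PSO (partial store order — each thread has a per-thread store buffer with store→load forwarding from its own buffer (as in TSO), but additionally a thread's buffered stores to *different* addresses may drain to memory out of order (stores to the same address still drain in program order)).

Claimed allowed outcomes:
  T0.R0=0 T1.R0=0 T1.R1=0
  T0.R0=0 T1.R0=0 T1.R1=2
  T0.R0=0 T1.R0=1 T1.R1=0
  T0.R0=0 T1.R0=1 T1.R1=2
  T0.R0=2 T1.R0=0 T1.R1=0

outcome vector order: (T0.R0,T1.R0,T1.R1)
PSO (6): (0,0,0) (0,0,2) (0,1,0) (0,1,2) (2,0,0) (2,0,2)
PSO∖claimed = {(2,0,2)}

missing: T0.R0=2 T1.R0=0 T1.R1=2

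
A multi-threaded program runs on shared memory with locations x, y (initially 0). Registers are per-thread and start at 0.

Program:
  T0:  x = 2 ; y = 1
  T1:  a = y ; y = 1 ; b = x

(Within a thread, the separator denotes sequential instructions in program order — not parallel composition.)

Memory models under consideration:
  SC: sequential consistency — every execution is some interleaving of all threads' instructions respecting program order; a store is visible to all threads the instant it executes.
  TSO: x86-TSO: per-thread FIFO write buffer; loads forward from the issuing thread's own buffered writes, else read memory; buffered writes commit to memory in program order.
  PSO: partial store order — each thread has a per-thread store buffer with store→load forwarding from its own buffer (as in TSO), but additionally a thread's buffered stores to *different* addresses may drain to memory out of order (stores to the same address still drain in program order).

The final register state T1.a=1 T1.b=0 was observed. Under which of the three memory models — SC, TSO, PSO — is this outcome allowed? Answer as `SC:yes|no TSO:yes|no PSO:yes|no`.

outcome vector order: (T1.a,T1.b)
[SC] allowed = {<0 0>, <0 2>, <1 2>}
[TSO] allowed = {<0 0>, <0 2>, <1 2>}
[PSO] allowed = {<0 0>, <0 2>, <1 0>, <1 2>}
target <1 0> ∈ {PSO}

SC:no TSO:no PSO:yes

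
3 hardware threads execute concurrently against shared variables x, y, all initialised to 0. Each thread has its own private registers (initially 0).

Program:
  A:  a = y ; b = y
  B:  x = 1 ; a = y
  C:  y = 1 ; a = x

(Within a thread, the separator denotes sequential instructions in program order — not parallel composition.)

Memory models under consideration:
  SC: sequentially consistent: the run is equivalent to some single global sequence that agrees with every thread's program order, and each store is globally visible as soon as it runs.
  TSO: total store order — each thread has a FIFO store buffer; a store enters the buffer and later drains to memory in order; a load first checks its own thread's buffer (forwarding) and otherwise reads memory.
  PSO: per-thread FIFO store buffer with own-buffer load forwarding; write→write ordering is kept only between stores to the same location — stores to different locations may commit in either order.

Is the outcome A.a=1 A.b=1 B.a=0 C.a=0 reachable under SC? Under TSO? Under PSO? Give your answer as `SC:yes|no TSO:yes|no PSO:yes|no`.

outcome vector order: (A.a,A.b,B.a,C.a)
[SC] allowed = {0/0/0/1 0/0/1/0 0/0/1/1 0/1/0/1 0/1/1/0 0/1/1/1 1/1/0/1 1/1/1/0 1/1/1/1}
[TSO] allowed = {0/0/0/0 0/0/0/1 0/0/1/0 0/0/1/1 0/1/0/0 0/1/0/1 0/1/1/0 0/1/1/1 1/1/0/0 1/1/0/1 1/1/1/0 1/1/1/1}
[PSO] allowed = {0/0/0/0 0/0/0/1 0/0/1/0 0/0/1/1 0/1/0/0 0/1/0/1 0/1/1/0 0/1/1/1 1/1/0/0 1/1/0/1 1/1/1/0 1/1/1/1}
target 1/1/0/0 ∈ {TSO,PSO}

SC:no TSO:yes PSO:yes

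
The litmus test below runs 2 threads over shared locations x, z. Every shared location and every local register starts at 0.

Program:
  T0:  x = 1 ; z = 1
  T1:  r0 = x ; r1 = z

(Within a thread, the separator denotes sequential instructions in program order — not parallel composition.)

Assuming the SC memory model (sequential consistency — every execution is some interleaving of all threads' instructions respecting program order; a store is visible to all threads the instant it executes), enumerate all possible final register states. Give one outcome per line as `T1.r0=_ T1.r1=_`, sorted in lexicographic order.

outcome vector order: (T1.r0,T1.r1)
|SC outcomes| = 4

T1.r0=0 T1.r1=0
T1.r0=0 T1.r1=1
T1.r0=1 T1.r1=0
T1.r0=1 T1.r1=1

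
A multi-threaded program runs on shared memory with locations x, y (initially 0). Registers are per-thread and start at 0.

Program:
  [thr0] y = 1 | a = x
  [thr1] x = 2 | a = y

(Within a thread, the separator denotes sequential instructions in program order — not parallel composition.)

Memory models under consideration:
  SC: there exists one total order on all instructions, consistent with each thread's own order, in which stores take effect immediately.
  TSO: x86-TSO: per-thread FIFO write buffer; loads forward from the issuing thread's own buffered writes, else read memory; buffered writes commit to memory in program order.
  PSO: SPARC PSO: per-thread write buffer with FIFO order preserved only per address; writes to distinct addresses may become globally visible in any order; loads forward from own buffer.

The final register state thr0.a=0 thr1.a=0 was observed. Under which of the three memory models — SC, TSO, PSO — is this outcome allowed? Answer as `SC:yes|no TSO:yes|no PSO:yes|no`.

outcome vector order: (thr0.a,thr1.a)
under SC → (0,1); (2,0); (2,1)
under TSO → (0,0); (0,1); (2,0); (2,1)
under PSO → (0,0); (0,1); (2,0); (2,1)
target (0,0) ∈ {TSO,PSO}

SC:no TSO:yes PSO:yes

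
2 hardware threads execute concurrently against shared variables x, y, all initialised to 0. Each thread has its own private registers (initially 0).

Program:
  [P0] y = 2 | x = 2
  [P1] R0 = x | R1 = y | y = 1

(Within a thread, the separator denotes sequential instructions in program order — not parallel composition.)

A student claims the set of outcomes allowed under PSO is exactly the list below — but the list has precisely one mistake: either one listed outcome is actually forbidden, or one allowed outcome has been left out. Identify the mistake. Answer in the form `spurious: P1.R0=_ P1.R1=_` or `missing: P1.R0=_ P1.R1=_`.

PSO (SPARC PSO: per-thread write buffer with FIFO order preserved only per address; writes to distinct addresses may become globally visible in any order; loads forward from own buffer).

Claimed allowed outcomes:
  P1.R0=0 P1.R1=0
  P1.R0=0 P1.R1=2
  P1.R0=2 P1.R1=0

outcome vector order: (P1.R0,P1.R1)
[PSO] allowed = {<0 0>, <0 2>, <2 0>, <2 2>}
PSO∖claimed = {<2 2>}

missing: P1.R0=2 P1.R1=2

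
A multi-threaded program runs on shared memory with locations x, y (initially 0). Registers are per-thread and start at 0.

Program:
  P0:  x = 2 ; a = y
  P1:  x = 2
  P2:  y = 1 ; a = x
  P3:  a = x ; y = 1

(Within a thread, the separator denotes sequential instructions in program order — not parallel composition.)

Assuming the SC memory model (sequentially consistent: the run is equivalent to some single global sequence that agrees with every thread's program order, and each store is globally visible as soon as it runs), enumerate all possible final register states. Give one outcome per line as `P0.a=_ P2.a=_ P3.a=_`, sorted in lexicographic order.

outcome vector order: (P0.a,P2.a,P3.a)
|SC outcomes| = 6

P0.a=0 P2.a=2 P3.a=0
P0.a=0 P2.a=2 P3.a=2
P0.a=1 P2.a=0 P3.a=0
P0.a=1 P2.a=0 P3.a=2
P0.a=1 P2.a=2 P3.a=0
P0.a=1 P2.a=2 P3.a=2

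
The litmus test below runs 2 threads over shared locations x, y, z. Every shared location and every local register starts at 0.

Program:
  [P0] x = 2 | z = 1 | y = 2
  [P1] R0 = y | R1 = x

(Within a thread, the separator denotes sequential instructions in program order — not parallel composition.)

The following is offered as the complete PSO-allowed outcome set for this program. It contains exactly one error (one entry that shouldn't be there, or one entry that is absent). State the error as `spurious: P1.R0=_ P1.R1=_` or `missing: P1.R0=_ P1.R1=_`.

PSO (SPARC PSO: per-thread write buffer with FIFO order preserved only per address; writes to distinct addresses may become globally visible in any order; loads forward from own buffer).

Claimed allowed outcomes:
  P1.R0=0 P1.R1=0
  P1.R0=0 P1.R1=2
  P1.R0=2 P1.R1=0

missing: P1.R0=2 P1.R1=2

outcome vector order: (P1.R0,P1.R1)
[PSO] allowed = {<0 0>; <0 2>; <2 0>; <2 2>}
PSO∖claimed = {<2 2>}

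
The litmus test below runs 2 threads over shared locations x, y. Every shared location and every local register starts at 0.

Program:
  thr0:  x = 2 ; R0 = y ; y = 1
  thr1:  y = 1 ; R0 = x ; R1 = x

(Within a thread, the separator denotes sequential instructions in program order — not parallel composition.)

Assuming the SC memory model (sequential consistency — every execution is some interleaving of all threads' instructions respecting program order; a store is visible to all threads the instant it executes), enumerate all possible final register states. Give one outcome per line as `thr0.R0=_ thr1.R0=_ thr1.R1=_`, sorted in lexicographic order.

thr0.R0=0 thr1.R0=2 thr1.R1=2
thr0.R0=1 thr1.R0=0 thr1.R1=0
thr0.R0=1 thr1.R0=0 thr1.R1=2
thr0.R0=1 thr1.R0=2 thr1.R1=2

outcome vector order: (thr0.R0,thr1.R0,thr1.R1)
|SC outcomes| = 4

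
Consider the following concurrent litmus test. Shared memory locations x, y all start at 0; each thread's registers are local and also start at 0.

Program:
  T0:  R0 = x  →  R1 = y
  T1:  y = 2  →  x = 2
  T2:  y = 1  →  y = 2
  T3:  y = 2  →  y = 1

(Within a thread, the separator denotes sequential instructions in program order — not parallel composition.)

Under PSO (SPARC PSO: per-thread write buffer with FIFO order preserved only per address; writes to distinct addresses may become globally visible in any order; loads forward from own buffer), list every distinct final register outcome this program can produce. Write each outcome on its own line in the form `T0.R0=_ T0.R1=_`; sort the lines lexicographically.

outcome vector order: (T0.R0,T0.R1)
|PSO outcomes| = 6

T0.R0=0 T0.R1=0
T0.R0=0 T0.R1=1
T0.R0=0 T0.R1=2
T0.R0=2 T0.R1=0
T0.R0=2 T0.R1=1
T0.R0=2 T0.R1=2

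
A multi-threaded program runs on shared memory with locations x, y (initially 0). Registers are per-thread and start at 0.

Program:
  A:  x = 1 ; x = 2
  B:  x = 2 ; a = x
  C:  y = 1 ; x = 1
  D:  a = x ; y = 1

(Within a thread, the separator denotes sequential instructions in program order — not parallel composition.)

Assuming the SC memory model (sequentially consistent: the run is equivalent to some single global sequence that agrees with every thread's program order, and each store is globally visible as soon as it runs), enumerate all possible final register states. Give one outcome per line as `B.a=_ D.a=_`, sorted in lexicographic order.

outcome vector order: (B.a,D.a)
|SC outcomes| = 6

B.a=1 D.a=0
B.a=1 D.a=1
B.a=1 D.a=2
B.a=2 D.a=0
B.a=2 D.a=1
B.a=2 D.a=2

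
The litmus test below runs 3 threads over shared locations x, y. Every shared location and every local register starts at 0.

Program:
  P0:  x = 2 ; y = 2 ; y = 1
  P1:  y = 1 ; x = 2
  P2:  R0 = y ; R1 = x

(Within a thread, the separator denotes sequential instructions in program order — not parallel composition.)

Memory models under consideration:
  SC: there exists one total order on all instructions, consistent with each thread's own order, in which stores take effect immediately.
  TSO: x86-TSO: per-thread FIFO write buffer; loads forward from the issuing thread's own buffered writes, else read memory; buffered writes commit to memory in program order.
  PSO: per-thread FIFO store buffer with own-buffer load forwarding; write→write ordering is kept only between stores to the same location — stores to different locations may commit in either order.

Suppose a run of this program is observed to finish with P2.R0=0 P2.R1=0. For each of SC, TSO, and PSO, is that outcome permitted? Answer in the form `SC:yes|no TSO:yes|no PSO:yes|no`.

SC:yes TSO:yes PSO:yes

outcome vector order: (P2.R0,P2.R1)
SC (5): 00 02 10 12 22
TSO (5): 00 02 10 12 22
PSO (6): 00 02 10 12 20 22
target 00 ∈ {SC,TSO,PSO}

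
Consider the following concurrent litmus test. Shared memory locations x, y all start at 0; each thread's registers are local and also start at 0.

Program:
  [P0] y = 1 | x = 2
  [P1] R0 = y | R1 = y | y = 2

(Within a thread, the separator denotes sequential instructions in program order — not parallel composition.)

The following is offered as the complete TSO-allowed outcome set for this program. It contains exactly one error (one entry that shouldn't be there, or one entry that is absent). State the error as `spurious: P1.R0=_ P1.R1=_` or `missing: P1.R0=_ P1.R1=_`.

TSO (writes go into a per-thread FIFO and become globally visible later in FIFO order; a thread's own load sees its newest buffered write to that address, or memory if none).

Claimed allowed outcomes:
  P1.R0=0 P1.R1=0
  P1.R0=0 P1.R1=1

missing: P1.R0=1 P1.R1=1

outcome vector order: (P1.R0,P1.R1)
under TSO → 00 01 11
TSO∖claimed = {11}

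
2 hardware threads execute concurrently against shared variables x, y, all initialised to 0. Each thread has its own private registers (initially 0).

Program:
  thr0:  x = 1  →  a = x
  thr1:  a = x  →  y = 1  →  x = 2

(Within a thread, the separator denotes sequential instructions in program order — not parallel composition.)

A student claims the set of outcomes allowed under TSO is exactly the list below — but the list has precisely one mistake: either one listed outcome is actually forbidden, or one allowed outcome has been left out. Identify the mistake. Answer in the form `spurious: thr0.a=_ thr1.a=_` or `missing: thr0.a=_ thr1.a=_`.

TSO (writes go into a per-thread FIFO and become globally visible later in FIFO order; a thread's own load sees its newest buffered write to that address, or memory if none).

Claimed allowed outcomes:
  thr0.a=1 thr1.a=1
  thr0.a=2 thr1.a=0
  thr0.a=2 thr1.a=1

missing: thr0.a=1 thr1.a=0

outcome vector order: (thr0.a,thr1.a)
TSO: 4 outcomes — {<1 0> <1 1> <2 0> <2 1>}
TSO∖claimed = {<1 0>}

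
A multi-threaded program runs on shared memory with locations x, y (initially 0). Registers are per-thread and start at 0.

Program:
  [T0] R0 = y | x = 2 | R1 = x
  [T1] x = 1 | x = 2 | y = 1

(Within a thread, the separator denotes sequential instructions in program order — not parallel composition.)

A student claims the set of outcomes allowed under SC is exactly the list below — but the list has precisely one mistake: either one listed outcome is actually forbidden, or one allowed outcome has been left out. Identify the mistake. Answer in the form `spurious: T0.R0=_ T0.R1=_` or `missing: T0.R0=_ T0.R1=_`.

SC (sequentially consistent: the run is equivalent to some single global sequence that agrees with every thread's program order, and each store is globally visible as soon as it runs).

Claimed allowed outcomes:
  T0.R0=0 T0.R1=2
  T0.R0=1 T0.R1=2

missing: T0.R0=0 T0.R1=1

outcome vector order: (T0.R0,T0.R1)
under SC → <0 1>; <0 2>; <1 2>
SC∖claimed = {<0 1>}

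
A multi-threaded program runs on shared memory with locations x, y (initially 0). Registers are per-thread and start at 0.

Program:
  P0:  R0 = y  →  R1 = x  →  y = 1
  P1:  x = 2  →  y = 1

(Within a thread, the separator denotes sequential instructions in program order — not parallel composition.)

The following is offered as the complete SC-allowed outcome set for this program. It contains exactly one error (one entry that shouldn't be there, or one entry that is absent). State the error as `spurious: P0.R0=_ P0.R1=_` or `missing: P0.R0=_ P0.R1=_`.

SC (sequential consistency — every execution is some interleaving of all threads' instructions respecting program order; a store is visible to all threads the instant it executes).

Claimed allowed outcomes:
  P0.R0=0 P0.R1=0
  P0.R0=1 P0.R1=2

outcome vector order: (P0.R0,P0.R1)
SC: 3 outcomes — {00, 02, 12}
SC∖claimed = {02}

missing: P0.R0=0 P0.R1=2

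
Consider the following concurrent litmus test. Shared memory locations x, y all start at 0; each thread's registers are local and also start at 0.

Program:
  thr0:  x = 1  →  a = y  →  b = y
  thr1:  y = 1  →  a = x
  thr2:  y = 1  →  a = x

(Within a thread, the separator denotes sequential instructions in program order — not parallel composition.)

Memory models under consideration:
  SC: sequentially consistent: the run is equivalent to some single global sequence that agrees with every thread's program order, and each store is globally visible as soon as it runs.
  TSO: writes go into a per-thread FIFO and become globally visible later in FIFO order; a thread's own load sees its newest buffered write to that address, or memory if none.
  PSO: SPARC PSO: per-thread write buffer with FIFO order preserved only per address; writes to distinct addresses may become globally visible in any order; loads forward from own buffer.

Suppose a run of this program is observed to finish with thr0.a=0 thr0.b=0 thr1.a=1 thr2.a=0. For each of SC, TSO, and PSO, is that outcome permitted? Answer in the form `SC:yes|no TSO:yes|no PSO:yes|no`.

SC:no TSO:yes PSO:yes

outcome vector order: (thr0.a,thr0.b,thr1.a,thr2.a)
SC: 6 outcomes — {<0 0 1 1> <0 1 1 1> <1 1 0 0> <1 1 0 1> <1 1 1 0> <1 1 1 1>}
TSO: 12 outcomes — {<0 0 0 0> <0 0 0 1> <0 0 1 0> <0 0 1 1> <0 1 0 0> <0 1 0 1> <0 1 1 0> <0 1 1 1> <1 1 0 0> <1 1 0 1> <1 1 1 0> <1 1 1 1>}
PSO: 12 outcomes — {<0 0 0 0> <0 0 0 1> <0 0 1 0> <0 0 1 1> <0 1 0 0> <0 1 0 1> <0 1 1 0> <0 1 1 1> <1 1 0 0> <1 1 0 1> <1 1 1 0> <1 1 1 1>}
target <0 0 1 0> ∈ {TSO,PSO}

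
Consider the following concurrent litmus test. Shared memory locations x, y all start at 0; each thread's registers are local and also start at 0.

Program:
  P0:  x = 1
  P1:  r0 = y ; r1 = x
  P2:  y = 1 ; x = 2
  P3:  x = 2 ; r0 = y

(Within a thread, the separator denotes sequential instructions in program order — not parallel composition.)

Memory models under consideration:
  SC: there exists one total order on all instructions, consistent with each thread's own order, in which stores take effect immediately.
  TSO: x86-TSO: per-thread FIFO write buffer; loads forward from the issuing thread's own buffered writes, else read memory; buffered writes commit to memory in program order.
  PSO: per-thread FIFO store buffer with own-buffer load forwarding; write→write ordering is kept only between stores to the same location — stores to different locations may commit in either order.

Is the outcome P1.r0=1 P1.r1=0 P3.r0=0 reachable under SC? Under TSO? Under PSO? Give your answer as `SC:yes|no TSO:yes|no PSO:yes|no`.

SC:no TSO:yes PSO:yes

outcome vector order: (P1.r0,P1.r1,P3.r0)
[SC] allowed = {000, 001, 010, 011, 020, 021, 101, 110, 111, 120, 121}
[TSO] allowed = {000, 001, 010, 011, 020, 021, 100, 101, 110, 111, 120, 121}
[PSO] allowed = {000, 001, 010, 011, 020, 021, 100, 101, 110, 111, 120, 121}
target 100 ∈ {TSO,PSO}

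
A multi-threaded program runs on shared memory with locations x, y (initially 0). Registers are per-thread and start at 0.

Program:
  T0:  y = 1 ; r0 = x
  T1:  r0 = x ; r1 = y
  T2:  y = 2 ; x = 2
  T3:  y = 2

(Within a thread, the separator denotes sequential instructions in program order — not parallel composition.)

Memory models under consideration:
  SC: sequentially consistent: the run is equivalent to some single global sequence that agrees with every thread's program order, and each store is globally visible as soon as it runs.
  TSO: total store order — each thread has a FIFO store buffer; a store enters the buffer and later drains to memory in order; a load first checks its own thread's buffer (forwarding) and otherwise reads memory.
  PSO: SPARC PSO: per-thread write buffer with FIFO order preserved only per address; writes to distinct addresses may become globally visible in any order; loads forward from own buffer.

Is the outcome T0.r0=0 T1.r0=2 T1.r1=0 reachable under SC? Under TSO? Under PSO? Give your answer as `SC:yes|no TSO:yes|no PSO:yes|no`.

outcome vector order: (T0.r0,T1.r0,T1.r1)
under SC → 0/0/0 0/0/1 0/0/2 0/2/1 0/2/2 2/0/0 2/0/1 2/0/2 2/2/1 2/2/2
under TSO → 0/0/0 0/0/1 0/0/2 0/2/1 0/2/2 2/0/0 2/0/1 2/0/2 2/2/1 2/2/2
under PSO → 0/0/0 0/0/1 0/0/2 0/2/0 0/2/1 0/2/2 2/0/0 2/0/1 2/0/2 2/2/0 2/2/1 2/2/2
target 0/2/0 ∈ {PSO}

SC:no TSO:no PSO:yes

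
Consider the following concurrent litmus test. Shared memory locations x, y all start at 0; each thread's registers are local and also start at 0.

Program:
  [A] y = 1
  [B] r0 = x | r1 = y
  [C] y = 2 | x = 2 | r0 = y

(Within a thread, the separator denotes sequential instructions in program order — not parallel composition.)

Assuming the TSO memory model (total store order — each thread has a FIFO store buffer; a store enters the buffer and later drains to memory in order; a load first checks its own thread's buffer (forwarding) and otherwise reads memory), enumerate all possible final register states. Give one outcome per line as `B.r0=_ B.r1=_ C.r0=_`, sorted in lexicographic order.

B.r0=0 B.r1=0 C.r0=1
B.r0=0 B.r1=0 C.r0=2
B.r0=0 B.r1=1 C.r0=1
B.r0=0 B.r1=1 C.r0=2
B.r0=0 B.r1=2 C.r0=1
B.r0=0 B.r1=2 C.r0=2
B.r0=2 B.r1=1 C.r0=1
B.r0=2 B.r1=1 C.r0=2
B.r0=2 B.r1=2 C.r0=1
B.r0=2 B.r1=2 C.r0=2

outcome vector order: (B.r0,B.r1,C.r0)
|TSO outcomes| = 10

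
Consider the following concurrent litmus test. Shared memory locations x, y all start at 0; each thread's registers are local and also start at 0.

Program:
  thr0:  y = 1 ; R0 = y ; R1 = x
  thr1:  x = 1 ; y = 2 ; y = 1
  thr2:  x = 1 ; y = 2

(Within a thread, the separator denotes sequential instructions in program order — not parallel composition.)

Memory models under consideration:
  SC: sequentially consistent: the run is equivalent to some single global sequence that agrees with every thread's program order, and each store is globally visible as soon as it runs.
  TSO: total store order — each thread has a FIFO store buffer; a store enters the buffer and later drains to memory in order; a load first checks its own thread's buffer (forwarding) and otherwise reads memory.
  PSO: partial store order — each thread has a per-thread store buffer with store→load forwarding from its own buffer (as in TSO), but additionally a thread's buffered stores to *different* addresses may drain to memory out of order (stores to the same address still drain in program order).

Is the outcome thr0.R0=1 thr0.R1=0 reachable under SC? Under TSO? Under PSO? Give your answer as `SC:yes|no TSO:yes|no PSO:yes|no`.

outcome vector order: (thr0.R0,thr0.R1)
under SC → 10, 11, 21
under TSO → 10, 11, 21
under PSO → 10, 11, 20, 21
target 10 ∈ {SC,TSO,PSO}

SC:yes TSO:yes PSO:yes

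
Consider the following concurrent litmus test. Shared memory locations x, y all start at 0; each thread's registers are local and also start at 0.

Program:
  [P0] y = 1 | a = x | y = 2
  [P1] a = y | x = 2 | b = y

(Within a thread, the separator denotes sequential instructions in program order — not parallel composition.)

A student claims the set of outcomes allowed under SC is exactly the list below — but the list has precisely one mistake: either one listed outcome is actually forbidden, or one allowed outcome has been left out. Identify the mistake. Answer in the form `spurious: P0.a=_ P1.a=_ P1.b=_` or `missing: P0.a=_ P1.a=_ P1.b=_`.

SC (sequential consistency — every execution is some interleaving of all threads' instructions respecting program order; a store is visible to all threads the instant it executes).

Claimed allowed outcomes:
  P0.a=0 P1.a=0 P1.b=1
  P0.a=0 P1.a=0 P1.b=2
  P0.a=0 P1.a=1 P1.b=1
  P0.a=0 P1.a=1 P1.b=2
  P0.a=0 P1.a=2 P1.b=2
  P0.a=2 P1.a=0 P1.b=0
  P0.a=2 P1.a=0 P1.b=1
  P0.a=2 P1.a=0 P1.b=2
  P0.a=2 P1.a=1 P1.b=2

outcome vector order: (P0.a,P1.a,P1.b)
SC: 10 outcomes — {(0,0,1) (0,0,2) (0,1,1) (0,1,2) (0,2,2) (2,0,0) (2,0,1) (2,0,2) (2,1,1) (2,1,2)}
SC∖claimed = {(2,1,1)}

missing: P0.a=2 P1.a=1 P1.b=1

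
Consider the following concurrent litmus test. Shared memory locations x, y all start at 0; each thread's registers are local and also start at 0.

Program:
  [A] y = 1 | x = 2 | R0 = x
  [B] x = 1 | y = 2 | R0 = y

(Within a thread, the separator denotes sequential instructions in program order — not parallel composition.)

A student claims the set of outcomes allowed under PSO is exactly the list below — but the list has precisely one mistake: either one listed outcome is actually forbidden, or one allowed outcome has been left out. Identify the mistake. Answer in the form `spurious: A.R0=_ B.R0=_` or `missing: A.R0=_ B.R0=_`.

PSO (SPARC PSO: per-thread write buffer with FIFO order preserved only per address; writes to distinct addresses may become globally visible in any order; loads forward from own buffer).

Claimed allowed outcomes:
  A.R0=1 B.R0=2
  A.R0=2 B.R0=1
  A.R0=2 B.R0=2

outcome vector order: (A.R0,B.R0)
PSO: 4 outcomes — {<1 1> <1 2> <2 1> <2 2>}
PSO∖claimed = {<1 1>}

missing: A.R0=1 B.R0=1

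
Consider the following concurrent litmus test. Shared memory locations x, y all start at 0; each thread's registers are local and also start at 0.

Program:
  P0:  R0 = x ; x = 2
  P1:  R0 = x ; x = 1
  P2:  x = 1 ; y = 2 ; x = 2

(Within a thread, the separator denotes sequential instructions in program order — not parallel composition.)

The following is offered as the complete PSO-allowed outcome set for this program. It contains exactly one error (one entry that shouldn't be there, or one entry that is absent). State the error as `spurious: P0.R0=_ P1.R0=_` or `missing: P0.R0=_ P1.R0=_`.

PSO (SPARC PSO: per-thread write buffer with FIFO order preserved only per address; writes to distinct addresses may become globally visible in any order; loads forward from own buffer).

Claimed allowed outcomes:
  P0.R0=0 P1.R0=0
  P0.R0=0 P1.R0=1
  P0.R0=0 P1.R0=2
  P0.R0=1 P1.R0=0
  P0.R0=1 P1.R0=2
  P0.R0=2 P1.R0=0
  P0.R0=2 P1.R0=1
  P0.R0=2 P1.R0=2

missing: P0.R0=1 P1.R0=1

outcome vector order: (P0.R0,P1.R0)
[PSO] allowed = {00; 01; 02; 10; 11; 12; 20; 21; 22}
PSO∖claimed = {11}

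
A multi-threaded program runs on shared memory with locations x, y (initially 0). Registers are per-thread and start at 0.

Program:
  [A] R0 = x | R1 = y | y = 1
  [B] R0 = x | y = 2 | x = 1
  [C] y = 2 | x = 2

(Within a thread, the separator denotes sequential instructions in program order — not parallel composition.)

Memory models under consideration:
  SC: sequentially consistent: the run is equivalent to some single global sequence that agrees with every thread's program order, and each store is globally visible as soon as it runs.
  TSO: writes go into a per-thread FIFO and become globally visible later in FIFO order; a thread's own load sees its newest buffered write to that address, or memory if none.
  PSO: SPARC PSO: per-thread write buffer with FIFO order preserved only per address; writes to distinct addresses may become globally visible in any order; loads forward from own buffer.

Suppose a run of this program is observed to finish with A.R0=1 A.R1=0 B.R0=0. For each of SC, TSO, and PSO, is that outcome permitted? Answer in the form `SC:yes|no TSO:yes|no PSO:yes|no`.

outcome vector order: (A.R0,A.R1,B.R0)
[SC] allowed = {000 002 020 022 120 122 220 222}
[TSO] allowed = {000 002 020 022 120 122 220 222}
[PSO] allowed = {000 002 020 022 100 102 120 122 200 202 220 222}
target 100 ∈ {PSO}

SC:no TSO:no PSO:yes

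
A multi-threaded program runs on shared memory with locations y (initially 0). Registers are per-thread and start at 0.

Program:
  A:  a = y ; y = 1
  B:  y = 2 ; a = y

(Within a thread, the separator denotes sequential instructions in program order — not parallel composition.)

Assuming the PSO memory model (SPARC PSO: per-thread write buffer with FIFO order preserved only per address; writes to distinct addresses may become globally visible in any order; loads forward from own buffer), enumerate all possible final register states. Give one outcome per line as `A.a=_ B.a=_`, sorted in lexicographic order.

A.a=0 B.a=1
A.a=0 B.a=2
A.a=2 B.a=1
A.a=2 B.a=2

outcome vector order: (A.a,B.a)
|PSO outcomes| = 4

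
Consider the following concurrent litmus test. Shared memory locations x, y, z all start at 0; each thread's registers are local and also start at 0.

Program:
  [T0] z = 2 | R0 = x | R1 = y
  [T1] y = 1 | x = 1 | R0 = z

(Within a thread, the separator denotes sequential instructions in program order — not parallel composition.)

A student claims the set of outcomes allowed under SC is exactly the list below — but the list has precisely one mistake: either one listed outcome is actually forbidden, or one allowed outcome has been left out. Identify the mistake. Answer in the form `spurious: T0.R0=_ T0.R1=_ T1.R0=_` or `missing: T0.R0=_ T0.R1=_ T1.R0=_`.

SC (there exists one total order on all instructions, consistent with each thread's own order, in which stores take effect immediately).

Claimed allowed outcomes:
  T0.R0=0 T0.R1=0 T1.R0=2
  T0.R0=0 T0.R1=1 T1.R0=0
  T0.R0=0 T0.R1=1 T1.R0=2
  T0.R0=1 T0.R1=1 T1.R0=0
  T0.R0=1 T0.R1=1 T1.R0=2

spurious: T0.R0=0 T0.R1=1 T1.R0=0

outcome vector order: (T0.R0,T0.R1,T1.R0)
SC: 4 outcomes — {<0 0 2>; <0 1 2>; <1 1 0>; <1 1 2>}
claimed∖SC = {<0 1 0>}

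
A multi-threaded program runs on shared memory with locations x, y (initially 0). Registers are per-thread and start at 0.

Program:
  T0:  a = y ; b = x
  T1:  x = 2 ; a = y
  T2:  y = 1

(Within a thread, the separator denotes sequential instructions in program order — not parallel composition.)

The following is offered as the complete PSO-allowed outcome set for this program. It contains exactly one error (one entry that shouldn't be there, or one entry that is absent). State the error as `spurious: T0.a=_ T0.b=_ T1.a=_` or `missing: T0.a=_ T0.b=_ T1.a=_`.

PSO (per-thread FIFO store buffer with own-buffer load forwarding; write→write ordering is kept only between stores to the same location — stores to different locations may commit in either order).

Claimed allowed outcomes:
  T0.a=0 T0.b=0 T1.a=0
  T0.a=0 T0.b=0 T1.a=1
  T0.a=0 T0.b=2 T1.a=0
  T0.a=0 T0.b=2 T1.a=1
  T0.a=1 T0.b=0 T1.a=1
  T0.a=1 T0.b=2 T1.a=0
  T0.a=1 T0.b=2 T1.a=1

outcome vector order: (T0.a,T0.b,T1.a)
PSO: 8 outcomes — {0/0/0 0/0/1 0/2/0 0/2/1 1/0/0 1/0/1 1/2/0 1/2/1}
PSO∖claimed = {1/0/0}

missing: T0.a=1 T0.b=0 T1.a=0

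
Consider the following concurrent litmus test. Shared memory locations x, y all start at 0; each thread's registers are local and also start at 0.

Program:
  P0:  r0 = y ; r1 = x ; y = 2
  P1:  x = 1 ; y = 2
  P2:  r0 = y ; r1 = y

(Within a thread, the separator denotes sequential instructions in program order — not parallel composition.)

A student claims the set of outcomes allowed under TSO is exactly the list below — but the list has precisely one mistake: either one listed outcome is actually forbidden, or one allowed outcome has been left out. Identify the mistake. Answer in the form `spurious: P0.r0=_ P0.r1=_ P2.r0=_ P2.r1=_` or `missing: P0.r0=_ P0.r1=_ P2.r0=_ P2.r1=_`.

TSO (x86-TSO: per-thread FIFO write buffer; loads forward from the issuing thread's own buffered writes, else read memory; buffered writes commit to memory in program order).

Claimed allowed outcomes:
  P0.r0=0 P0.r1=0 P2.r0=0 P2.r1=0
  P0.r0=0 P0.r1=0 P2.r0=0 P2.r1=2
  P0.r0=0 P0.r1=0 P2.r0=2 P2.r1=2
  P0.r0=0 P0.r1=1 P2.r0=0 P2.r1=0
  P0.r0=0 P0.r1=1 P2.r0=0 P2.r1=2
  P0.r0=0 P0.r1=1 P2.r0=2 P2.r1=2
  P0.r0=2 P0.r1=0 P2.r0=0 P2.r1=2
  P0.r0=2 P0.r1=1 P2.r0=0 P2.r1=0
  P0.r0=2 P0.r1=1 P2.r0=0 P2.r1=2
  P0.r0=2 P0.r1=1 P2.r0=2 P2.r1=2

outcome vector order: (P0.r0,P0.r1,P2.r0,P2.r1)
under TSO → 0/0/0/0 0/0/0/2 0/0/2/2 0/1/0/0 0/1/0/2 0/1/2/2 2/1/0/0 2/1/0/2 2/1/2/2
claimed∖TSO = {2/0/0/2}

spurious: P0.r0=2 P0.r1=0 P2.r0=0 P2.r1=2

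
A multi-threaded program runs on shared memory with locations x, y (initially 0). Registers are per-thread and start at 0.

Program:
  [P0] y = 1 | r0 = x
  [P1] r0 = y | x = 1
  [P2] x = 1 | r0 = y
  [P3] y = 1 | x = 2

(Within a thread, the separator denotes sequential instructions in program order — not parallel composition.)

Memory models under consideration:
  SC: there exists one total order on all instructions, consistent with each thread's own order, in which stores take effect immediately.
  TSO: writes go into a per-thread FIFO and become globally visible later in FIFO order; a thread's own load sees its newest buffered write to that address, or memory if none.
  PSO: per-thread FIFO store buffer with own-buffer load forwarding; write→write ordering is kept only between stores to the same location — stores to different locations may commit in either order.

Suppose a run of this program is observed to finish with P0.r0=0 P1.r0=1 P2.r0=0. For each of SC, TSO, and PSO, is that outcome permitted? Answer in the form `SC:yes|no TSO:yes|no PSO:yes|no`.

SC:no TSO:yes PSO:yes

outcome vector order: (P0.r0,P1.r0,P2.r0)
SC: 10 outcomes — {0/0/1 0/1/1 1/0/0 1/0/1 1/1/0 1/1/1 2/0/0 2/0/1 2/1/0 2/1/1}
TSO: 12 outcomes — {0/0/0 0/0/1 0/1/0 0/1/1 1/0/0 1/0/1 1/1/0 1/1/1 2/0/0 2/0/1 2/1/0 2/1/1}
PSO: 12 outcomes — {0/0/0 0/0/1 0/1/0 0/1/1 1/0/0 1/0/1 1/1/0 1/1/1 2/0/0 2/0/1 2/1/0 2/1/1}
target 0/1/0 ∈ {TSO,PSO}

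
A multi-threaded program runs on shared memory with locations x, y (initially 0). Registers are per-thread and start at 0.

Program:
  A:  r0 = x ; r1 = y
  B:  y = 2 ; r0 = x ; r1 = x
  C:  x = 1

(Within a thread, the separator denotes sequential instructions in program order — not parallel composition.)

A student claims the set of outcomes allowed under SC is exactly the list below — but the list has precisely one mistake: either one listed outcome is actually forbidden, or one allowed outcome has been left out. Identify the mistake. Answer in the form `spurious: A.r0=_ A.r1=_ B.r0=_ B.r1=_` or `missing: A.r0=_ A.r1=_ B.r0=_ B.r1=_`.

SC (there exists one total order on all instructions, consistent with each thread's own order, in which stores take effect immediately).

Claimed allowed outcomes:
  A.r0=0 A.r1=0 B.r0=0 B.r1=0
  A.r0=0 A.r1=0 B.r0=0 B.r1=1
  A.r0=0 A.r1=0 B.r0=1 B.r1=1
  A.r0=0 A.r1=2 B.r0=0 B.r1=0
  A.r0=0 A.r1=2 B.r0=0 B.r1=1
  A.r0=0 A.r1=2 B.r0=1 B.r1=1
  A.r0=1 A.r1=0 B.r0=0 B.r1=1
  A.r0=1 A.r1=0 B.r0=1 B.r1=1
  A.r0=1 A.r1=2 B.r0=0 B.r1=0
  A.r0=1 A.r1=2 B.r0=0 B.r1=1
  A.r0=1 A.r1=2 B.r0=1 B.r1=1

spurious: A.r0=1 A.r1=0 B.r0=0 B.r1=1

outcome vector order: (A.r0,A.r1,B.r0,B.r1)
SC (10): 0/0/0/0; 0/0/0/1; 0/0/1/1; 0/2/0/0; 0/2/0/1; 0/2/1/1; 1/0/1/1; 1/2/0/0; 1/2/0/1; 1/2/1/1
claimed∖SC = {1/0/0/1}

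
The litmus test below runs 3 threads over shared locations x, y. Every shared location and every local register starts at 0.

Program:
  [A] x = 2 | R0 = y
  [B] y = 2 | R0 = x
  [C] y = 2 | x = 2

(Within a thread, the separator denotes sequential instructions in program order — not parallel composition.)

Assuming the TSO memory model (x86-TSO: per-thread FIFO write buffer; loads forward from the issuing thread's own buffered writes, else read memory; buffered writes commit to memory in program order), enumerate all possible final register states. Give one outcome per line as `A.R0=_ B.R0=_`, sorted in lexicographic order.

outcome vector order: (A.R0,B.R0)
|TSO outcomes| = 4

A.R0=0 B.R0=0
A.R0=0 B.R0=2
A.R0=2 B.R0=0
A.R0=2 B.R0=2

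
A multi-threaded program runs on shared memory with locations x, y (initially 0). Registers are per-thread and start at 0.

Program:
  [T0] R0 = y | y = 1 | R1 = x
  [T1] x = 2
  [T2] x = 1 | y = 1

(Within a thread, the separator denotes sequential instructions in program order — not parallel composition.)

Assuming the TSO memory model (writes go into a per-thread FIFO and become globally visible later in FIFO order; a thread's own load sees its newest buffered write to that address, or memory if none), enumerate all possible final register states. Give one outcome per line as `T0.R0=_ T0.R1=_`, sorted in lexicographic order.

T0.R0=0 T0.R1=0
T0.R0=0 T0.R1=1
T0.R0=0 T0.R1=2
T0.R0=1 T0.R1=1
T0.R0=1 T0.R1=2

outcome vector order: (T0.R0,T0.R1)
|TSO outcomes| = 5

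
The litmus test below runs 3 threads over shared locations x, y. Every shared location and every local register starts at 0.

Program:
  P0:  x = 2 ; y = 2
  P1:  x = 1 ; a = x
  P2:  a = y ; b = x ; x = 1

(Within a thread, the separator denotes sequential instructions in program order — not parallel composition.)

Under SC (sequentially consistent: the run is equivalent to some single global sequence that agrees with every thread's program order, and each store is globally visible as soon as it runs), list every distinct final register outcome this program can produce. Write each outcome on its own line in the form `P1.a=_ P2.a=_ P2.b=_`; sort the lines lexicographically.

outcome vector order: (P1.a,P2.a,P2.b)
|SC outcomes| = 9

P1.a=1 P2.a=0 P2.b=0
P1.a=1 P2.a=0 P2.b=1
P1.a=1 P2.a=0 P2.b=2
P1.a=1 P2.a=2 P2.b=1
P1.a=1 P2.a=2 P2.b=2
P1.a=2 P2.a=0 P2.b=0
P1.a=2 P2.a=0 P2.b=1
P1.a=2 P2.a=0 P2.b=2
P1.a=2 P2.a=2 P2.b=2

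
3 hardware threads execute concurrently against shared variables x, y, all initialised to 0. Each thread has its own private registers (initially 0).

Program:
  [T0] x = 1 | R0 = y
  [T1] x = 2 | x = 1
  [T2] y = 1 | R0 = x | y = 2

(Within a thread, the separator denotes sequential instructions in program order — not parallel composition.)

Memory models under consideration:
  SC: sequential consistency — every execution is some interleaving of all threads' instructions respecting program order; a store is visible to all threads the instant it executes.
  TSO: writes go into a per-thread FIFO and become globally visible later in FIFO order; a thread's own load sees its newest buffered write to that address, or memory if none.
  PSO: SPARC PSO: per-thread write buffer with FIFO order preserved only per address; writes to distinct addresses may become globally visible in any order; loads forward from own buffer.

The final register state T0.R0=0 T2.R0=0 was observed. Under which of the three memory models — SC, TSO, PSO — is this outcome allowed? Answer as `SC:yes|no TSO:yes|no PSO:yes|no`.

SC:no TSO:yes PSO:yes

outcome vector order: (T0.R0,T2.R0)
SC (8): <0 1>, <0 2>, <1 0>, <1 1>, <1 2>, <2 0>, <2 1>, <2 2>
TSO (9): <0 0>, <0 1>, <0 2>, <1 0>, <1 1>, <1 2>, <2 0>, <2 1>, <2 2>
PSO (9): <0 0>, <0 1>, <0 2>, <1 0>, <1 1>, <1 2>, <2 0>, <2 1>, <2 2>
target <0 0> ∈ {TSO,PSO}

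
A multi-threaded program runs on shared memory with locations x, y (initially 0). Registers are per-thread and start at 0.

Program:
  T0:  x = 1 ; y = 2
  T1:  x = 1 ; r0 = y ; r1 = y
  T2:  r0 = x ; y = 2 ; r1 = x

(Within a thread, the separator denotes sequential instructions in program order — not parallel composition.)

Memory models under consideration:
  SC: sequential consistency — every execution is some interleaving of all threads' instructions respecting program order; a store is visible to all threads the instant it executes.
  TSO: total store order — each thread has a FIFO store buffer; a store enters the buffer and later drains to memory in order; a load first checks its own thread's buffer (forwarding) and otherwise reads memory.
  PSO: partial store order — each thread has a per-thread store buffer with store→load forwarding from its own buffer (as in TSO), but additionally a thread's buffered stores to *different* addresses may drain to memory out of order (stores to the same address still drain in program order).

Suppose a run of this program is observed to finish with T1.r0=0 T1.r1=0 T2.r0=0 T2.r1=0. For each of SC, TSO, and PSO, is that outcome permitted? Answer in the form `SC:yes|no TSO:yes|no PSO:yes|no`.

SC:no TSO:yes PSO:yes

outcome vector order: (T1.r0,T1.r1,T2.r0,T2.r1)
SC (7): 0001; 0011; 0201; 0211; 2200; 2201; 2211
TSO (9): 0000; 0001; 0011; 0200; 0201; 0211; 2200; 2201; 2211
PSO (9): 0000; 0001; 0011; 0200; 0201; 0211; 2200; 2201; 2211
target 0000 ∈ {TSO,PSO}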